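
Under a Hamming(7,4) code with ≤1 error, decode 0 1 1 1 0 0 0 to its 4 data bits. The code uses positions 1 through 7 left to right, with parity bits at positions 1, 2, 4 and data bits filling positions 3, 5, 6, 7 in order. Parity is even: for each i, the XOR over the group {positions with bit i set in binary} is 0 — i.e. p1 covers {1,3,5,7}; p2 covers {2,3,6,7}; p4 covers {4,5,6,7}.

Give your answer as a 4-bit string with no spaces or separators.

s1 (pos 1,3,5,7): 0⊕1⊕0⊕0 = 1
s2 (pos 2,3,6,7): 1⊕1⊕0⊕0 = 0
s4 (pos 4,5,6,7): 1⊕0⊕0⊕0 = 1
Syndrome s4…s1 = 101 → error at position 5.
Flip position 5: 0111000 → 0111100
Read data bits from positions 3,5,6,7: 1100

1100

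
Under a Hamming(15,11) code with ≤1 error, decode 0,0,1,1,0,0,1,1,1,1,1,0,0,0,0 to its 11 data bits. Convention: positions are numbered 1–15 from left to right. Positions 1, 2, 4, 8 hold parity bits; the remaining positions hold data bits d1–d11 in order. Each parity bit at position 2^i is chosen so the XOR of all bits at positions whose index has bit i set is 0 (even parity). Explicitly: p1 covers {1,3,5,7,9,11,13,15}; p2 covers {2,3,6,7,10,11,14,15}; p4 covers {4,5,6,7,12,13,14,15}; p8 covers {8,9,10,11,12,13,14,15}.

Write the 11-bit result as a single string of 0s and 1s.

s1 (pos 1,3,5,7,9,11,13,15): 0⊕1⊕0⊕1⊕1⊕1⊕0⊕0 = 0
s2 (pos 2,3,6,7,10,11,14,15): 0⊕1⊕0⊕1⊕1⊕1⊕0⊕0 = 0
s4 (pos 4,5,6,7,12,13,14,15): 1⊕0⊕0⊕1⊕0⊕0⊕0⊕0 = 0
s8 (pos 8,9,10,11,12,13,14,15): 1⊕1⊕1⊕1⊕0⊕0⊕0⊕0 = 0
Syndrome s8…s1 = 0000 → no error.
Read data bits from positions 3,5,6,7,9,10,11,12,13,14,15: 10011110000

10011110000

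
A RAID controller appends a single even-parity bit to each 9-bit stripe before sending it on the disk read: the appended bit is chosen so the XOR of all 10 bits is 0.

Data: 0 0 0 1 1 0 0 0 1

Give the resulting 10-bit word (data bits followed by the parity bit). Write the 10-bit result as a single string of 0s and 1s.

0001100011

XOR of the 9 data bits: 0⊕0⊕0⊕1⊕1⊕0⊕0⊕0⊕1 = 1
Parity bit = 1 (so all 10 bits XOR to 0).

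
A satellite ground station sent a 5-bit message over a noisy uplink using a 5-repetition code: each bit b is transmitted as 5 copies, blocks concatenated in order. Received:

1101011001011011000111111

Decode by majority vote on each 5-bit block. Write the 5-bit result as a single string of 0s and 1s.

Block 1 (11010): 3 ones → 1
Block 2 (11001): 3 ones → 1
Block 3 (01101): 3 ones → 1
Block 4 (10001): 2 ones → 0
Block 5 (11111): 5 ones → 1

11101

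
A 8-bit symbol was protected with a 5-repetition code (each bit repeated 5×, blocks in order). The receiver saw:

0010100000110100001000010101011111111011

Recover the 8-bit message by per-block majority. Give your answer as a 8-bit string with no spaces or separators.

Block 1 (00101): 2 ones → 0
Block 2 (00000): 0 ones → 0
Block 3 (11010): 3 ones → 1
Block 4 (00010): 1 one → 0
Block 5 (00010): 1 one → 0
Block 6 (10101): 3 ones → 1
Block 7 (11111): 5 ones → 1
Block 8 (11011): 4 ones → 1

00100111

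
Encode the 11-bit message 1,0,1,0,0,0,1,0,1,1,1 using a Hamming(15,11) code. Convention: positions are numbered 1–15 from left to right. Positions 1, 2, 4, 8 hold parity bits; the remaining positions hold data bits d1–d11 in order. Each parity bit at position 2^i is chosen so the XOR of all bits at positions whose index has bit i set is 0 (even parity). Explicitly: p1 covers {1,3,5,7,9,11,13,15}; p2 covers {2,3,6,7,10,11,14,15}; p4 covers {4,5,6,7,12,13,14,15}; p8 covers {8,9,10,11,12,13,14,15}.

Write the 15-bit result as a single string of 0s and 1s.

011001000010111

Place data at non-parity positions: p1 p2 1 p4 0 1 0 p8 0 0 1 0 1 1 1
p1 (pos 1,3,5,7,9,11,13,15): XOR of data positions = 1⊕0⊕0⊕0⊕1⊕1⊕1 = 0
p2 (pos 2,3,6,7,10,11,14,15): XOR of data positions = 1⊕1⊕0⊕0⊕1⊕1⊕1 = 1
p4 (pos 4,5,6,7,12,13,14,15): XOR of data positions = 0⊕1⊕0⊕0⊕1⊕1⊕1 = 0
p8 (pos 8,9,10,11,12,13,14,15): XOR of data positions = 0⊕0⊕1⊕0⊕1⊕1⊕1 = 0
Codeword: 011001000010111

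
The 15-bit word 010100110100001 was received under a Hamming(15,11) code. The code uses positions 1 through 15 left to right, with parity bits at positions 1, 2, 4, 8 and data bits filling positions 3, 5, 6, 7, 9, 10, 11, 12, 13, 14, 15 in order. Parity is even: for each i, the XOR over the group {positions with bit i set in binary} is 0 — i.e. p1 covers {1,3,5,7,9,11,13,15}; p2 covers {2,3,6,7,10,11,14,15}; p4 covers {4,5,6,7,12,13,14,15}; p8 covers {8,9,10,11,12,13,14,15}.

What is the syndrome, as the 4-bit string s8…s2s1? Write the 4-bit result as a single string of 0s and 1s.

1100

s1 (pos 1,3,5,7,9,11,13,15): 0⊕0⊕0⊕1⊕0⊕0⊕0⊕1 = 0
s2 (pos 2,3,6,7,10,11,14,15): 1⊕0⊕0⊕1⊕1⊕0⊕0⊕1 = 0
s4 (pos 4,5,6,7,12,13,14,15): 1⊕0⊕0⊕1⊕0⊕0⊕0⊕1 = 1
s8 (pos 8,9,10,11,12,13,14,15): 1⊕0⊕1⊕0⊕0⊕0⊕0⊕1 = 1
Syndrome s8…s1 = 1100 → error at position 12.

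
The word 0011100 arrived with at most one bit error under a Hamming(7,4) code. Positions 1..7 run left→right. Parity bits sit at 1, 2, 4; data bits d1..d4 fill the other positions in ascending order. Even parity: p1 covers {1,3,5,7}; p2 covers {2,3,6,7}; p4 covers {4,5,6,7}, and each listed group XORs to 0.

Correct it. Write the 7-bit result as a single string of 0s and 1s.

s1 (pos 1,3,5,7): 0⊕1⊕1⊕0 = 0
s2 (pos 2,3,6,7): 0⊕1⊕0⊕0 = 1
s4 (pos 4,5,6,7): 1⊕1⊕0⊕0 = 0
Syndrome s4…s1 = 010 → error at position 2.
Flip position 2: 0011100 → 0111100

0111100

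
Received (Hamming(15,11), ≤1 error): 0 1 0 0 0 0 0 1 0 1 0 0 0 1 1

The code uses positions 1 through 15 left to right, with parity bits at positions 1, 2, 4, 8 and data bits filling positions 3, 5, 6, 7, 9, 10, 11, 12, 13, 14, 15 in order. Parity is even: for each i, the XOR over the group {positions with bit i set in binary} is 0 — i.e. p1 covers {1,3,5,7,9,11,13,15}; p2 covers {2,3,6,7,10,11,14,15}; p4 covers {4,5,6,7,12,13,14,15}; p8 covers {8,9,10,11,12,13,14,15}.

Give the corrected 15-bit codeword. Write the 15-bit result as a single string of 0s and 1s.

s1 (pos 1,3,5,7,9,11,13,15): 0⊕0⊕0⊕0⊕0⊕0⊕0⊕1 = 1
s2 (pos 2,3,6,7,10,11,14,15): 1⊕0⊕0⊕0⊕1⊕0⊕1⊕1 = 0
s4 (pos 4,5,6,7,12,13,14,15): 0⊕0⊕0⊕0⊕0⊕0⊕1⊕1 = 0
s8 (pos 8,9,10,11,12,13,14,15): 1⊕0⊕1⊕0⊕0⊕0⊕1⊕1 = 0
Syndrome s8…s1 = 0001 → error at position 1.
Flip position 1: 010000010100011 → 110000010100011

110000010100011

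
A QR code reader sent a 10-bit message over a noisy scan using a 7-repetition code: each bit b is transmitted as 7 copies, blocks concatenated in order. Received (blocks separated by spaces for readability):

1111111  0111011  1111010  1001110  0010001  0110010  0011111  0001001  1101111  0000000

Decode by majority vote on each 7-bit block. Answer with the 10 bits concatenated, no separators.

Block 1 (1111111): 7 ones → 1
Block 2 (0111011): 5 ones → 1
Block 3 (1111010): 5 ones → 1
Block 4 (1001110): 4 ones → 1
Block 5 (0010001): 2 ones → 0
Block 6 (0110010): 3 ones → 0
Block 7 (0011111): 5 ones → 1
Block 8 (0001001): 2 ones → 0
Block 9 (1101111): 6 ones → 1
Block 10 (0000000): 0 ones → 0

1111001010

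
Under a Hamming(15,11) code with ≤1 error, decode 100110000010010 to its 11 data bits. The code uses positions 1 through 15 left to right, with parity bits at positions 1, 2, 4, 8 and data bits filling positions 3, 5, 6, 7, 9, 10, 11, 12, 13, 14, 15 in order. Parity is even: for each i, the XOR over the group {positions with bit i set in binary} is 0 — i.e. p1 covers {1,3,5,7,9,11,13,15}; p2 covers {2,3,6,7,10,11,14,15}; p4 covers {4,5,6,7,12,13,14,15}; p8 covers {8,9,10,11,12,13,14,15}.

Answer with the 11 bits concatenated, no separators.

s1 (pos 1,3,5,7,9,11,13,15): 1⊕0⊕1⊕0⊕0⊕1⊕0⊕0 = 1
s2 (pos 2,3,6,7,10,11,14,15): 0⊕0⊕0⊕0⊕0⊕1⊕1⊕0 = 0
s4 (pos 4,5,6,7,12,13,14,15): 1⊕1⊕0⊕0⊕0⊕0⊕1⊕0 = 1
s8 (pos 8,9,10,11,12,13,14,15): 0⊕0⊕0⊕1⊕0⊕0⊕1⊕0 = 0
Syndrome s8…s1 = 0101 → error at position 5.
Flip position 5: 100110000010010 → 100100000010010
Read data bits from positions 3,5,6,7,9,10,11,12,13,14,15: 00000010010

00000010010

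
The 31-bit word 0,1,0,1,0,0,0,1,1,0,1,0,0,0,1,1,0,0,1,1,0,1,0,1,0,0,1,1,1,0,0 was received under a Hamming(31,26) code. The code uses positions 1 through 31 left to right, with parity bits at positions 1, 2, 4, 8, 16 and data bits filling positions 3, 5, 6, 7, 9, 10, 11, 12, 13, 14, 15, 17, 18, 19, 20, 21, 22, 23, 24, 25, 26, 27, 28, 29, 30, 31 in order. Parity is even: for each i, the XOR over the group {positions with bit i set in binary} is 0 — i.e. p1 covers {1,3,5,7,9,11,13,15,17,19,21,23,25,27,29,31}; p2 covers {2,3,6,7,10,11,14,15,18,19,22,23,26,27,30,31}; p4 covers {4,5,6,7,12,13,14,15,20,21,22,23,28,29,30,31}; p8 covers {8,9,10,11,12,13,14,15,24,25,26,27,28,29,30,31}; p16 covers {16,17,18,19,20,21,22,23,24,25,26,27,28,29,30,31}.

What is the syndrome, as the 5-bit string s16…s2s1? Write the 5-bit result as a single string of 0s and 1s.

00000

s1 (pos 1,3,5,7,9,11,13,15,17,19,21,23,25,27,29,31): 0⊕0⊕0⊕0⊕1⊕1⊕0⊕1⊕0⊕1⊕0⊕0⊕0⊕1⊕1⊕0 = 0
s2 (pos 2,3,6,7,10,11,14,15,18,19,22,23,26,27,30,31): 1⊕0⊕0⊕0⊕0⊕1⊕0⊕1⊕0⊕1⊕1⊕0⊕0⊕1⊕0⊕0 = 0
s4 (pos 4,5,6,7,12,13,14,15,20,21,22,23,28,29,30,31): 1⊕0⊕0⊕0⊕0⊕0⊕0⊕1⊕1⊕0⊕1⊕0⊕1⊕1⊕0⊕0 = 0
s8 (pos 8,9,10,11,12,13,14,15,24,25,26,27,28,29,30,31): 1⊕1⊕0⊕1⊕0⊕0⊕0⊕1⊕1⊕0⊕0⊕1⊕1⊕1⊕0⊕0 = 0
s16 (pos 16,17,18,19,20,21,22,23,24,25,26,27,28,29,30,31): 1⊕0⊕0⊕1⊕1⊕0⊕1⊕0⊕1⊕0⊕0⊕1⊕1⊕1⊕0⊕0 = 0
Syndrome s16…s1 = 00000 → no error.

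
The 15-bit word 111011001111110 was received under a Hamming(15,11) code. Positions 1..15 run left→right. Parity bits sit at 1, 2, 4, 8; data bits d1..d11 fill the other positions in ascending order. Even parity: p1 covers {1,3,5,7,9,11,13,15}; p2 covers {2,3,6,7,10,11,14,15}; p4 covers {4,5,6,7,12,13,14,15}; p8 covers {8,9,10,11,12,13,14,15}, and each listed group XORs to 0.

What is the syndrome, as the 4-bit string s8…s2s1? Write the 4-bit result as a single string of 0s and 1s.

s1 (pos 1,3,5,7,9,11,13,15): 1⊕1⊕1⊕0⊕1⊕1⊕1⊕0 = 0
s2 (pos 2,3,6,7,10,11,14,15): 1⊕1⊕1⊕0⊕1⊕1⊕1⊕0 = 0
s4 (pos 4,5,6,7,12,13,14,15): 0⊕1⊕1⊕0⊕1⊕1⊕1⊕0 = 1
s8 (pos 8,9,10,11,12,13,14,15): 0⊕1⊕1⊕1⊕1⊕1⊕1⊕0 = 0
Syndrome s8…s1 = 0100 → error at position 4.

0100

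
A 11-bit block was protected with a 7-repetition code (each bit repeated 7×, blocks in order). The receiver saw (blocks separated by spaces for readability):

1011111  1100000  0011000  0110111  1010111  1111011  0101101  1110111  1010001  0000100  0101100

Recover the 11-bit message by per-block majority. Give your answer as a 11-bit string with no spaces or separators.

10011111000

Block 1 (1011111): 6 ones → 1
Block 2 (1100000): 2 ones → 0
Block 3 (0011000): 2 ones → 0
Block 4 (0110111): 5 ones → 1
Block 5 (1010111): 5 ones → 1
Block 6 (1111011): 6 ones → 1
Block 7 (0101101): 4 ones → 1
Block 8 (1110111): 6 ones → 1
Block 9 (1010001): 3 ones → 0
Block 10 (0000100): 1 one → 0
Block 11 (0101100): 3 ones → 0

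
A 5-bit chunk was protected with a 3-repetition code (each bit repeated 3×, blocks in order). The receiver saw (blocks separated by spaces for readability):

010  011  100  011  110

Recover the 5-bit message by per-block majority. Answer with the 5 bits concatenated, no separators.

01011

Block 1 (010): 1 one → 0
Block 2 (011): 2 ones → 1
Block 3 (100): 1 one → 0
Block 4 (011): 2 ones → 1
Block 5 (110): 2 ones → 1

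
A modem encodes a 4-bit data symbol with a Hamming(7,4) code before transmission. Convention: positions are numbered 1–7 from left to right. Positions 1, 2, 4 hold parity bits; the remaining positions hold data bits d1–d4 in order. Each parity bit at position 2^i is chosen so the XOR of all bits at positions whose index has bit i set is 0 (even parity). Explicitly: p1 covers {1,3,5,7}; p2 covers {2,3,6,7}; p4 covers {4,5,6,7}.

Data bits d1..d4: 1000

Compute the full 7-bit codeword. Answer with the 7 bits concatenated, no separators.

1110000

Place data at non-parity positions: p1 p2 1 p4 0 0 0
p1 (pos 1,3,5,7): XOR of data positions = 1⊕0⊕0 = 1
p2 (pos 2,3,6,7): XOR of data positions = 1⊕0⊕0 = 1
p4 (pos 4,5,6,7): XOR of data positions = 0⊕0⊕0 = 0
Codeword: 1110000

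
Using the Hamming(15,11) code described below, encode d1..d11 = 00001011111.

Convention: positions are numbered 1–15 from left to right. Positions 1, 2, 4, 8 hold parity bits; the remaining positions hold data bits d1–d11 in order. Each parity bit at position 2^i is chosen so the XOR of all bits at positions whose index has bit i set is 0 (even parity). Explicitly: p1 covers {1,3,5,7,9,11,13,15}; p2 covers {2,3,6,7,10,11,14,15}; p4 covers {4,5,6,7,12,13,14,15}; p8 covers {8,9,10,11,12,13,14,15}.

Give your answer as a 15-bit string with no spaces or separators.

Place data at non-parity positions: p1 p2 0 p4 0 0 0 p8 1 0 1 1 1 1 1
p1 (pos 1,3,5,7,9,11,13,15): XOR of data positions = 0⊕0⊕0⊕1⊕1⊕1⊕1 = 0
p2 (pos 2,3,6,7,10,11,14,15): XOR of data positions = 0⊕0⊕0⊕0⊕1⊕1⊕1 = 1
p4 (pos 4,5,6,7,12,13,14,15): XOR of data positions = 0⊕0⊕0⊕1⊕1⊕1⊕1 = 0
p8 (pos 8,9,10,11,12,13,14,15): XOR of data positions = 1⊕0⊕1⊕1⊕1⊕1⊕1 = 0
Codeword: 010000001011111

010000001011111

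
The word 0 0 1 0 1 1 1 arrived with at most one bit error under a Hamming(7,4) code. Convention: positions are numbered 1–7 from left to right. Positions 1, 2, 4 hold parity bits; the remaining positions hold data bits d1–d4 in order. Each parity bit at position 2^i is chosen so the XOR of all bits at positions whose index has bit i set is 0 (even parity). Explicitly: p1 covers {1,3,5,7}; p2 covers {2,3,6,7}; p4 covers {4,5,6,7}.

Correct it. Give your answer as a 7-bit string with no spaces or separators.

0010110

s1 (pos 1,3,5,7): 0⊕1⊕1⊕1 = 1
s2 (pos 2,3,6,7): 0⊕1⊕1⊕1 = 1
s4 (pos 4,5,6,7): 0⊕1⊕1⊕1 = 1
Syndrome s4…s1 = 111 → error at position 7.
Flip position 7: 0010111 → 0010110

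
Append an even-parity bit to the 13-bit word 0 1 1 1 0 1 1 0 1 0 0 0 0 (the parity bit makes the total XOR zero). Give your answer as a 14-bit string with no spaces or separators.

XOR of the 13 data bits: 0⊕1⊕1⊕1⊕0⊕1⊕1⊕0⊕1⊕0⊕0⊕0⊕0 = 0
Parity bit = 0 (so all 14 bits XOR to 0).

01110110100000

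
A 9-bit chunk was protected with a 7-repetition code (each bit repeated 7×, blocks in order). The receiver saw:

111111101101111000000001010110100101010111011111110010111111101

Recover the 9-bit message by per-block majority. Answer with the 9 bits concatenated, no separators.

110001111

Block 1 (1111111): 7 ones → 1
Block 2 (0110111): 5 ones → 1
Block 3 (1000000): 1 one → 0
Block 4 (0010101): 3 ones → 0
Block 5 (1010010): 3 ones → 0
Block 6 (1010111): 5 ones → 1
Block 7 (0111111): 6 ones → 1
Block 8 (1001011): 4 ones → 1
Block 9 (1111101): 6 ones → 1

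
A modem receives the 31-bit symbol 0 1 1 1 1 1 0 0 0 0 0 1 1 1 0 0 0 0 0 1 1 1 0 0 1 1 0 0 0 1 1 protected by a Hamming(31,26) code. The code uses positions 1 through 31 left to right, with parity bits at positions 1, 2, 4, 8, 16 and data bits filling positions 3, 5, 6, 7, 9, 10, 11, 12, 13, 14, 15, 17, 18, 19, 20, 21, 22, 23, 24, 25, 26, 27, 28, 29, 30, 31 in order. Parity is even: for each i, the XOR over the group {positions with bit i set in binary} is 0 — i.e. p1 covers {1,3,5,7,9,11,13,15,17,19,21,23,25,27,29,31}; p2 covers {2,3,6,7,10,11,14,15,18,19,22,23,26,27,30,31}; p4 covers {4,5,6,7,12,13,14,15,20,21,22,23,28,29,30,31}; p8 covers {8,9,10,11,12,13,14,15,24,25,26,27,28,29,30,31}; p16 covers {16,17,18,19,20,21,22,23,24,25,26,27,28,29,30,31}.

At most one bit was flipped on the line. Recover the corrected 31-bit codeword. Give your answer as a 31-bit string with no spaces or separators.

s1 (pos 1,3,5,7,9,11,13,15,17,19,21,23,25,27,29,31): 0⊕1⊕1⊕0⊕0⊕0⊕1⊕0⊕0⊕0⊕1⊕0⊕1⊕0⊕0⊕1 = 0
s2 (pos 2,3,6,7,10,11,14,15,18,19,22,23,26,27,30,31): 1⊕1⊕1⊕0⊕0⊕0⊕1⊕0⊕0⊕0⊕1⊕0⊕1⊕0⊕1⊕1 = 0
s4 (pos 4,5,6,7,12,13,14,15,20,21,22,23,28,29,30,31): 1⊕1⊕1⊕0⊕1⊕1⊕1⊕0⊕1⊕1⊕1⊕0⊕0⊕0⊕1⊕1 = 1
s8 (pos 8,9,10,11,12,13,14,15,24,25,26,27,28,29,30,31): 0⊕0⊕0⊕0⊕1⊕1⊕1⊕0⊕0⊕1⊕1⊕0⊕0⊕0⊕1⊕1 = 1
s16 (pos 16,17,18,19,20,21,22,23,24,25,26,27,28,29,30,31): 0⊕0⊕0⊕0⊕1⊕1⊕1⊕0⊕0⊕1⊕1⊕0⊕0⊕0⊕1⊕1 = 1
Syndrome s16…s1 = 11100 → error at position 28.
Flip position 28: 0111110000011100000111001100011 → 0111110000011100000111001101011

0111110000011100000111001101011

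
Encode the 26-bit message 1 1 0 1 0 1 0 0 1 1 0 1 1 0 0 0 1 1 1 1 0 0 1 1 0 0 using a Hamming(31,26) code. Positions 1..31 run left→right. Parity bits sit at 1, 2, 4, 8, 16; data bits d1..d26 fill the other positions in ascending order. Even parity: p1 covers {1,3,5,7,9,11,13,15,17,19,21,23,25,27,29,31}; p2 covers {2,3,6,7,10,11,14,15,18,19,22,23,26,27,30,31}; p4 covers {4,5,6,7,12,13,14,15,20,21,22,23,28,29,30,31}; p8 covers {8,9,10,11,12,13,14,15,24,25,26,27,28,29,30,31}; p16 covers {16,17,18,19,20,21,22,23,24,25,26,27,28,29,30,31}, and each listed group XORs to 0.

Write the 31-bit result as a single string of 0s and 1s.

Place data at non-parity positions: p1 p2 1 p4 1 0 1 p8 0 1 0 0 1 1 0 p16 1 1 0 0 0 1 1 1 1 0 0 1 1 0 0
p1 (pos 1,3,5,7,9,11,13,15,17,19,21,23,25,27,29,31): XOR of data positions = 1⊕1⊕1⊕0⊕0⊕1⊕0⊕1⊕0⊕0⊕1⊕1⊕0⊕1⊕0 = 0
p2 (pos 2,3,6,7,10,11,14,15,18,19,22,23,26,27,30,31): XOR of data positions = 1⊕0⊕1⊕1⊕0⊕1⊕0⊕1⊕0⊕1⊕1⊕0⊕0⊕0⊕0 = 1
p4 (pos 4,5,6,7,12,13,14,15,20,21,22,23,28,29,30,31): XOR of data positions = 1⊕0⊕1⊕0⊕1⊕1⊕0⊕0⊕0⊕1⊕1⊕1⊕1⊕0⊕0 = 0
p8 (pos 8,9,10,11,12,13,14,15,24,25,26,27,28,29,30,31): XOR of data positions = 0⊕1⊕0⊕0⊕1⊕1⊕0⊕1⊕1⊕0⊕0⊕1⊕1⊕0⊕0 = 1
p16 (pos 16,17,18,19,20,21,22,23,24,25,26,27,28,29,30,31): XOR of data positions = 1⊕1⊕0⊕0⊕0⊕1⊕1⊕1⊕1⊕0⊕0⊕1⊕1⊕0⊕0 = 0
Codeword: 0110101101001100110001111001100

0110101101001100110001111001100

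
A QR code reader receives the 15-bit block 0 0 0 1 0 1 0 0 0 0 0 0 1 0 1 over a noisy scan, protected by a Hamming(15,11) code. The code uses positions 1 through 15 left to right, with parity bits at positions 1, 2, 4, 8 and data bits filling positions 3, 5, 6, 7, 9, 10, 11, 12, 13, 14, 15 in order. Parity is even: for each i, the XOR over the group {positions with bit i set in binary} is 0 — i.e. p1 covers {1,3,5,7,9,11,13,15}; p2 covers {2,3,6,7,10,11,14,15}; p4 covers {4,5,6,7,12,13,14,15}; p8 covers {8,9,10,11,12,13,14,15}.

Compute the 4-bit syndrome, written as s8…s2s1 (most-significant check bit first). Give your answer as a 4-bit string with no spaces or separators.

0000

s1 (pos 1,3,5,7,9,11,13,15): 0⊕0⊕0⊕0⊕0⊕0⊕1⊕1 = 0
s2 (pos 2,3,6,7,10,11,14,15): 0⊕0⊕1⊕0⊕0⊕0⊕0⊕1 = 0
s4 (pos 4,5,6,7,12,13,14,15): 1⊕0⊕1⊕0⊕0⊕1⊕0⊕1 = 0
s8 (pos 8,9,10,11,12,13,14,15): 0⊕0⊕0⊕0⊕0⊕1⊕0⊕1 = 0
Syndrome s8…s1 = 0000 → no error.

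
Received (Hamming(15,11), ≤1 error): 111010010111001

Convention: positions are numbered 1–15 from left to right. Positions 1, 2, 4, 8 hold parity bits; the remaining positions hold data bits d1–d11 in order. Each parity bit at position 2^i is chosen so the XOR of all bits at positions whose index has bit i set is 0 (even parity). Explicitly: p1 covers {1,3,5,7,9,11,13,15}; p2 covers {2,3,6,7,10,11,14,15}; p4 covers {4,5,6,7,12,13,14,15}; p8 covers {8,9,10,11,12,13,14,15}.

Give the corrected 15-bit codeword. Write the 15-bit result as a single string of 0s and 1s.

111010010111000

s1 (pos 1,3,5,7,9,11,13,15): 1⊕1⊕1⊕0⊕0⊕1⊕0⊕1 = 1
s2 (pos 2,3,6,7,10,11,14,15): 1⊕1⊕0⊕0⊕1⊕1⊕0⊕1 = 1
s4 (pos 4,5,6,7,12,13,14,15): 0⊕1⊕0⊕0⊕1⊕0⊕0⊕1 = 1
s8 (pos 8,9,10,11,12,13,14,15): 1⊕0⊕1⊕1⊕1⊕0⊕0⊕1 = 1
Syndrome s8…s1 = 1111 → error at position 15.
Flip position 15: 111010010111001 → 111010010111000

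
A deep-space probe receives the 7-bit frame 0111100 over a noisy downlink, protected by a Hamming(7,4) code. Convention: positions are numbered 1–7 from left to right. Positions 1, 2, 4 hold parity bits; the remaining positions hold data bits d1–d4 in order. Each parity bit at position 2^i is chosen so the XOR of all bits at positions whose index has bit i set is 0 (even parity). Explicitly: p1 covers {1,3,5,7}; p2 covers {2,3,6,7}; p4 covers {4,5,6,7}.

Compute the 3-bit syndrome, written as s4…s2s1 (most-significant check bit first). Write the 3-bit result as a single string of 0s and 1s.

000

s1 (pos 1,3,5,7): 0⊕1⊕1⊕0 = 0
s2 (pos 2,3,6,7): 1⊕1⊕0⊕0 = 0
s4 (pos 4,5,6,7): 1⊕1⊕0⊕0 = 0
Syndrome s4…s1 = 000 → no error.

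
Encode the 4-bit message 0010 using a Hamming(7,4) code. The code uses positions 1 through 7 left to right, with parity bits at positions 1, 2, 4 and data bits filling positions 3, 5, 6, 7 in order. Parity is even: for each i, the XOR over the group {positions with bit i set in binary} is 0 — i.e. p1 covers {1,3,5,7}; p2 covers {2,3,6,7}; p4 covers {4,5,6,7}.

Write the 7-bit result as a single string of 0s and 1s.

0101010

Place data at non-parity positions: p1 p2 0 p4 0 1 0
p1 (pos 1,3,5,7): XOR of data positions = 0⊕0⊕0 = 0
p2 (pos 2,3,6,7): XOR of data positions = 0⊕1⊕0 = 1
p4 (pos 4,5,6,7): XOR of data positions = 0⊕1⊕0 = 1
Codeword: 0101010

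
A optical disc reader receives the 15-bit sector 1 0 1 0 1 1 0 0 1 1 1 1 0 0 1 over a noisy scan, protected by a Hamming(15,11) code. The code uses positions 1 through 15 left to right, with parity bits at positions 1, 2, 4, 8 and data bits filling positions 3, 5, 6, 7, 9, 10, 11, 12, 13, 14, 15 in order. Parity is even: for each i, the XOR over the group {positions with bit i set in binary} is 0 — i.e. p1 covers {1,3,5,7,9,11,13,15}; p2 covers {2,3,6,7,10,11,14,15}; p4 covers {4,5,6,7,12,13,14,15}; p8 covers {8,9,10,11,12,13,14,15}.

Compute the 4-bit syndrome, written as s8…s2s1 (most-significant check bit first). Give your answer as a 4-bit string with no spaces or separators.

1010

s1 (pos 1,3,5,7,9,11,13,15): 1⊕1⊕1⊕0⊕1⊕1⊕0⊕1 = 0
s2 (pos 2,3,6,7,10,11,14,15): 0⊕1⊕1⊕0⊕1⊕1⊕0⊕1 = 1
s4 (pos 4,5,6,7,12,13,14,15): 0⊕1⊕1⊕0⊕1⊕0⊕0⊕1 = 0
s8 (pos 8,9,10,11,12,13,14,15): 0⊕1⊕1⊕1⊕1⊕0⊕0⊕1 = 1
Syndrome s8…s1 = 1010 → error at position 10.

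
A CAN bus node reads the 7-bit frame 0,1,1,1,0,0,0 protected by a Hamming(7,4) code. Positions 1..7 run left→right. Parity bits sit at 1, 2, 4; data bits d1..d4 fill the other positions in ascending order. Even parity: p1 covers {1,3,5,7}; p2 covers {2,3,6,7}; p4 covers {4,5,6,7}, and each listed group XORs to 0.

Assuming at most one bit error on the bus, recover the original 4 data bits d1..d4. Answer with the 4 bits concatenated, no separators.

1100

s1 (pos 1,3,5,7): 0⊕1⊕0⊕0 = 1
s2 (pos 2,3,6,7): 1⊕1⊕0⊕0 = 0
s4 (pos 4,5,6,7): 1⊕0⊕0⊕0 = 1
Syndrome s4…s1 = 101 → error at position 5.
Flip position 5: 0111000 → 0111100
Read data bits from positions 3,5,6,7: 1100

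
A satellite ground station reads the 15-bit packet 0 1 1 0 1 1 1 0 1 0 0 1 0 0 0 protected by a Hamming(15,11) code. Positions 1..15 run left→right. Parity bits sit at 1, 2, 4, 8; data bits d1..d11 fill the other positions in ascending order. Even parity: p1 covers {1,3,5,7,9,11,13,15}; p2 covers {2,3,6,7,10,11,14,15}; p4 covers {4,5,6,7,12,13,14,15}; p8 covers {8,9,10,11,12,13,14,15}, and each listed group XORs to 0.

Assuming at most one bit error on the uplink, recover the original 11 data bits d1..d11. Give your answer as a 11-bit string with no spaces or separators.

s1 (pos 1,3,5,7,9,11,13,15): 0⊕1⊕1⊕1⊕1⊕0⊕0⊕0 = 0
s2 (pos 2,3,6,7,10,11,14,15): 1⊕1⊕1⊕1⊕0⊕0⊕0⊕0 = 0
s4 (pos 4,5,6,7,12,13,14,15): 0⊕1⊕1⊕1⊕1⊕0⊕0⊕0 = 0
s8 (pos 8,9,10,11,12,13,14,15): 0⊕1⊕0⊕0⊕1⊕0⊕0⊕0 = 0
Syndrome s8…s1 = 0000 → no error.
Read data bits from positions 3,5,6,7,9,10,11,12,13,14,15: 11111001000

11111001000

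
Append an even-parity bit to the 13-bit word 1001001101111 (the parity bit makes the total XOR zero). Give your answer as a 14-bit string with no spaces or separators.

XOR of the 13 data bits: 1⊕0⊕0⊕1⊕0⊕0⊕1⊕1⊕0⊕1⊕1⊕1⊕1 = 0
Parity bit = 0 (so all 14 bits XOR to 0).

10010011011110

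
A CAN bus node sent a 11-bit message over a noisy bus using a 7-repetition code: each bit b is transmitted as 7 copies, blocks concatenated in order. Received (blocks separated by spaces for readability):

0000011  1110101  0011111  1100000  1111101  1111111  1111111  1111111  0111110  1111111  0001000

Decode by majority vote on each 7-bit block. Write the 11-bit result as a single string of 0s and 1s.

Block 1 (0000011): 2 ones → 0
Block 2 (1110101): 5 ones → 1
Block 3 (0011111): 5 ones → 1
Block 4 (1100000): 2 ones → 0
Block 5 (1111101): 6 ones → 1
Block 6 (1111111): 7 ones → 1
Block 7 (1111111): 7 ones → 1
Block 8 (1111111): 7 ones → 1
Block 9 (0111110): 5 ones → 1
Block 10 (1111111): 7 ones → 1
Block 11 (0001000): 1 one → 0

01101111110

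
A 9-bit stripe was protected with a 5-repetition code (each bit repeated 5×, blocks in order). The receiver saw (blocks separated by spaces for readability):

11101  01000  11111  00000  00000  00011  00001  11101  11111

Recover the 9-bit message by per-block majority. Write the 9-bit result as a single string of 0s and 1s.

Block 1 (11101): 4 ones → 1
Block 2 (01000): 1 one → 0
Block 3 (11111): 5 ones → 1
Block 4 (00000): 0 ones → 0
Block 5 (00000): 0 ones → 0
Block 6 (00011): 2 ones → 0
Block 7 (00001): 1 one → 0
Block 8 (11101): 4 ones → 1
Block 9 (11111): 5 ones → 1

101000011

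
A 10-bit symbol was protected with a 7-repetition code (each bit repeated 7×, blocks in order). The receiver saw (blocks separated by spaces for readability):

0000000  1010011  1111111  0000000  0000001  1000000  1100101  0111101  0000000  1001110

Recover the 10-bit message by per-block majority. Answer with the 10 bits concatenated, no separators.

Block 1 (0000000): 0 ones → 0
Block 2 (1010011): 4 ones → 1
Block 3 (1111111): 7 ones → 1
Block 4 (0000000): 0 ones → 0
Block 5 (0000001): 1 one → 0
Block 6 (1000000): 1 one → 0
Block 7 (1100101): 4 ones → 1
Block 8 (0111101): 5 ones → 1
Block 9 (0000000): 0 ones → 0
Block 10 (1001110): 4 ones → 1

0110001101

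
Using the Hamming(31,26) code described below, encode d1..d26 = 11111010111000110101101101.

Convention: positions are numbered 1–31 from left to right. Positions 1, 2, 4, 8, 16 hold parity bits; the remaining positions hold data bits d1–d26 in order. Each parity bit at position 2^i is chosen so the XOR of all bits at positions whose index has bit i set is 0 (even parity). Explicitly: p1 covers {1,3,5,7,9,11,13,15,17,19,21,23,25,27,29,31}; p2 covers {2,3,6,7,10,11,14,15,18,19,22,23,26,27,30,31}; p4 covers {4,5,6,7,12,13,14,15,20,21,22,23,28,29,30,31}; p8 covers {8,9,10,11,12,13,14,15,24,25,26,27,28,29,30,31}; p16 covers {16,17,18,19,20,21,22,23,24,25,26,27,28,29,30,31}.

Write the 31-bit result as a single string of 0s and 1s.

Place data at non-parity positions: p1 p2 1 p4 1 1 1 p8 1 0 1 0 1 1 1 p16 0 0 0 1 1 0 1 0 1 1 0 1 1 0 1
p1 (pos 1,3,5,7,9,11,13,15,17,19,21,23,25,27,29,31): XOR of data positions = 1⊕1⊕1⊕1⊕1⊕1⊕1⊕0⊕0⊕1⊕1⊕1⊕0⊕1⊕1 = 0
p2 (pos 2,3,6,7,10,11,14,15,18,19,22,23,26,27,30,31): XOR of data positions = 1⊕1⊕1⊕0⊕1⊕1⊕1⊕0⊕0⊕0⊕1⊕1⊕0⊕0⊕1 = 1
p4 (pos 4,5,6,7,12,13,14,15,20,21,22,23,28,29,30,31): XOR of data positions = 1⊕1⊕1⊕0⊕1⊕1⊕1⊕1⊕1⊕0⊕1⊕1⊕1⊕0⊕1 = 0
p8 (pos 8,9,10,11,12,13,14,15,24,25,26,27,28,29,30,31): XOR of data positions = 1⊕0⊕1⊕0⊕1⊕1⊕1⊕0⊕1⊕1⊕0⊕1⊕1⊕0⊕1 = 0
p16 (pos 16,17,18,19,20,21,22,23,24,25,26,27,28,29,30,31): XOR of data positions = 0⊕0⊕0⊕1⊕1⊕0⊕1⊕0⊕1⊕1⊕0⊕1⊕1⊕0⊕1 = 0
Codeword: 0110111010101110000110101101101

0110111010101110000110101101101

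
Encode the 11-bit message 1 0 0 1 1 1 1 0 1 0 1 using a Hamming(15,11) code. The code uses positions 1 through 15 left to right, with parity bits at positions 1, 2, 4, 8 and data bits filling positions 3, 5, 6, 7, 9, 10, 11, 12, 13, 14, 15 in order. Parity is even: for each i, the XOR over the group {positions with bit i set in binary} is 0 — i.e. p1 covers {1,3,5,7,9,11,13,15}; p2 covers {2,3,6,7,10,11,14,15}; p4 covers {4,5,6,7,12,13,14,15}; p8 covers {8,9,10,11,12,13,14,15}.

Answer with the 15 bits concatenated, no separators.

Place data at non-parity positions: p1 p2 1 p4 0 0 1 p8 1 1 1 0 1 0 1
p1 (pos 1,3,5,7,9,11,13,15): XOR of data positions = 1⊕0⊕1⊕1⊕1⊕1⊕1 = 0
p2 (pos 2,3,6,7,10,11,14,15): XOR of data positions = 1⊕0⊕1⊕1⊕1⊕0⊕1 = 1
p4 (pos 4,5,6,7,12,13,14,15): XOR of data positions = 0⊕0⊕1⊕0⊕1⊕0⊕1 = 1
p8 (pos 8,9,10,11,12,13,14,15): XOR of data positions = 1⊕1⊕1⊕0⊕1⊕0⊕1 = 1
Codeword: 011100111110101

011100111110101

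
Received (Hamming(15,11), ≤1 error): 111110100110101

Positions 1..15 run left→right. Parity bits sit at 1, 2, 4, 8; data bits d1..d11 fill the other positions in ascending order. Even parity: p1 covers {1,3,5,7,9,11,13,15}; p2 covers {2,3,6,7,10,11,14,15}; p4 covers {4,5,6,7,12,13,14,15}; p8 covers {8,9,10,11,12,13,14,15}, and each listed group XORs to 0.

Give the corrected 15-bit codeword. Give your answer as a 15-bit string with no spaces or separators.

s1 (pos 1,3,5,7,9,11,13,15): 1⊕1⊕1⊕1⊕0⊕1⊕1⊕1 = 1
s2 (pos 2,3,6,7,10,11,14,15): 1⊕1⊕0⊕1⊕1⊕1⊕0⊕1 = 0
s4 (pos 4,5,6,7,12,13,14,15): 1⊕1⊕0⊕1⊕0⊕1⊕0⊕1 = 1
s8 (pos 8,9,10,11,12,13,14,15): 0⊕0⊕1⊕1⊕0⊕1⊕0⊕1 = 0
Syndrome s8…s1 = 0101 → error at position 5.
Flip position 5: 111110100110101 → 111100100110101

111100100110101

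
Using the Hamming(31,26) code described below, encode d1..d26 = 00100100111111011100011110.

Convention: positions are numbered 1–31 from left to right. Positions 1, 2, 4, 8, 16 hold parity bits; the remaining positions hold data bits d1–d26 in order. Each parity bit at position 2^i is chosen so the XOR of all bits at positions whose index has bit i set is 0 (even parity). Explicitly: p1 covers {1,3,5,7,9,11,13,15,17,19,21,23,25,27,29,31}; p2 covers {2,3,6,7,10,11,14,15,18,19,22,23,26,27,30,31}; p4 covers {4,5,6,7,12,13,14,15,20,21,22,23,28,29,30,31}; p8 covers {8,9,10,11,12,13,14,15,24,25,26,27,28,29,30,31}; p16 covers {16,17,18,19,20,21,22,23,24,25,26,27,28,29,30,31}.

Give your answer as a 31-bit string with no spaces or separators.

0000010001001110111011100011110

Place data at non-parity positions: p1 p2 0 p4 0 1 0 p8 0 1 0 0 1 1 1 p16 1 1 1 0 1 1 1 0 0 0 1 1 1 1 0
p1 (pos 1,3,5,7,9,11,13,15,17,19,21,23,25,27,29,31): XOR of data positions = 0⊕0⊕0⊕0⊕0⊕1⊕1⊕1⊕1⊕1⊕1⊕0⊕1⊕1⊕0 = 0
p2 (pos 2,3,6,7,10,11,14,15,18,19,22,23,26,27,30,31): XOR of data positions = 0⊕1⊕0⊕1⊕0⊕1⊕1⊕1⊕1⊕1⊕1⊕0⊕1⊕1⊕0 = 0
p4 (pos 4,5,6,7,12,13,14,15,20,21,22,23,28,29,30,31): XOR of data positions = 0⊕1⊕0⊕0⊕1⊕1⊕1⊕0⊕1⊕1⊕1⊕1⊕1⊕1⊕0 = 0
p8 (pos 8,9,10,11,12,13,14,15,24,25,26,27,28,29,30,31): XOR of data positions = 0⊕1⊕0⊕0⊕1⊕1⊕1⊕0⊕0⊕0⊕1⊕1⊕1⊕1⊕0 = 0
p16 (pos 16,17,18,19,20,21,22,23,24,25,26,27,28,29,30,31): XOR of data positions = 1⊕1⊕1⊕0⊕1⊕1⊕1⊕0⊕0⊕0⊕1⊕1⊕1⊕1⊕0 = 0
Codeword: 0000010001001110111011100011110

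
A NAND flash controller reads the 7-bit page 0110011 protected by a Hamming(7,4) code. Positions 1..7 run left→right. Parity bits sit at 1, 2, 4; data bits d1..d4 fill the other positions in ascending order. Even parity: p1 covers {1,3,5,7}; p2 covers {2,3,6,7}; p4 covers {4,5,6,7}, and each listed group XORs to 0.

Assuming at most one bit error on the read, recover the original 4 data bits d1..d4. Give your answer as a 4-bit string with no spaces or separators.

1011

s1 (pos 1,3,5,7): 0⊕1⊕0⊕1 = 0
s2 (pos 2,3,6,7): 1⊕1⊕1⊕1 = 0
s4 (pos 4,5,6,7): 0⊕0⊕1⊕1 = 0
Syndrome s4…s1 = 000 → no error.
Read data bits from positions 3,5,6,7: 1011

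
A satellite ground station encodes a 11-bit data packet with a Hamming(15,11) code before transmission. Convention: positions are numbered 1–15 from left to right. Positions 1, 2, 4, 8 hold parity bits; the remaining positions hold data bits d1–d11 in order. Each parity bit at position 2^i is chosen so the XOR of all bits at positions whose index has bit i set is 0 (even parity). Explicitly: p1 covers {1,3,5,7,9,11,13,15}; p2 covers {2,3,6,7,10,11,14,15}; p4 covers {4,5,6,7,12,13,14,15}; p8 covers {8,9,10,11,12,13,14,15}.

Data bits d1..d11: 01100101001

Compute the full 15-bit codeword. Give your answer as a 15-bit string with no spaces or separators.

Place data at non-parity positions: p1 p2 0 p4 1 1 0 p8 0 1 0 1 0 0 1
p1 (pos 1,3,5,7,9,11,13,15): XOR of data positions = 0⊕1⊕0⊕0⊕0⊕0⊕1 = 0
p2 (pos 2,3,6,7,10,11,14,15): XOR of data positions = 0⊕1⊕0⊕1⊕0⊕0⊕1 = 1
p4 (pos 4,5,6,7,12,13,14,15): XOR of data positions = 1⊕1⊕0⊕1⊕0⊕0⊕1 = 0
p8 (pos 8,9,10,11,12,13,14,15): XOR of data positions = 0⊕1⊕0⊕1⊕0⊕0⊕1 = 1
Codeword: 010011010101001

010011010101001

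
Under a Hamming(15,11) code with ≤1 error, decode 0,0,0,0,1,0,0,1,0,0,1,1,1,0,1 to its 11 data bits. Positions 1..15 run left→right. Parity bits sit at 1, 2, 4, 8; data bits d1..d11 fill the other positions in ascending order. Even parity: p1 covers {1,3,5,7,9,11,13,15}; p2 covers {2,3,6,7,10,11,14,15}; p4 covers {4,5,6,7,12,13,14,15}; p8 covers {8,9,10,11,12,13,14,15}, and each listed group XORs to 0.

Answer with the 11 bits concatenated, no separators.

s1 (pos 1,3,5,7,9,11,13,15): 0⊕0⊕1⊕0⊕0⊕1⊕1⊕1 = 0
s2 (pos 2,3,6,7,10,11,14,15): 0⊕0⊕0⊕0⊕0⊕1⊕0⊕1 = 0
s4 (pos 4,5,6,7,12,13,14,15): 0⊕1⊕0⊕0⊕1⊕1⊕0⊕1 = 0
s8 (pos 8,9,10,11,12,13,14,15): 1⊕0⊕0⊕1⊕1⊕1⊕0⊕1 = 1
Syndrome s8…s1 = 1000 → error at position 8.
Flip position 8: 000010010011101 → 000010000011101
Read data bits from positions 3,5,6,7,9,10,11,12,13,14,15: 01000011101

01000011101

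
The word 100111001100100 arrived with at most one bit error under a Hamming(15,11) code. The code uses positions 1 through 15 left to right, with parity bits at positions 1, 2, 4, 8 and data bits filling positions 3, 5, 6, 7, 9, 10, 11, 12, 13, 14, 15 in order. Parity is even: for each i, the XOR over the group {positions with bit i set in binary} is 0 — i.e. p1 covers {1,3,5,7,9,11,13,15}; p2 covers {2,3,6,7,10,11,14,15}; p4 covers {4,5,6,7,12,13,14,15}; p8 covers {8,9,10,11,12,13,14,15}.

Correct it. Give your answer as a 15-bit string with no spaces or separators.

100111011100100

s1 (pos 1,3,5,7,9,11,13,15): 1⊕0⊕1⊕0⊕1⊕0⊕1⊕0 = 0
s2 (pos 2,3,6,7,10,11,14,15): 0⊕0⊕1⊕0⊕1⊕0⊕0⊕0 = 0
s4 (pos 4,5,6,7,12,13,14,15): 1⊕1⊕1⊕0⊕0⊕1⊕0⊕0 = 0
s8 (pos 8,9,10,11,12,13,14,15): 0⊕1⊕1⊕0⊕0⊕1⊕0⊕0 = 1
Syndrome s8…s1 = 1000 → error at position 8.
Flip position 8: 100111001100100 → 100111011100100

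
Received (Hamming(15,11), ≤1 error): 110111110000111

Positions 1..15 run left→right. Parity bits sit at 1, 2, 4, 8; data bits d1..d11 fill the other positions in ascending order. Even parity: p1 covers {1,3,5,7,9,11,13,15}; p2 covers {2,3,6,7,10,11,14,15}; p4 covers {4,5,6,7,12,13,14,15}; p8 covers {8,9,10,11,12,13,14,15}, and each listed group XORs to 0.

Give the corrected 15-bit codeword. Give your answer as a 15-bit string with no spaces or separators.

110111010000111

s1 (pos 1,3,5,7,9,11,13,15): 1⊕0⊕1⊕1⊕0⊕0⊕1⊕1 = 1
s2 (pos 2,3,6,7,10,11,14,15): 1⊕0⊕1⊕1⊕0⊕0⊕1⊕1 = 1
s4 (pos 4,5,6,7,12,13,14,15): 1⊕1⊕1⊕1⊕0⊕1⊕1⊕1 = 1
s8 (pos 8,9,10,11,12,13,14,15): 1⊕0⊕0⊕0⊕0⊕1⊕1⊕1 = 0
Syndrome s8…s1 = 0111 → error at position 7.
Flip position 7: 110111110000111 → 110111010000111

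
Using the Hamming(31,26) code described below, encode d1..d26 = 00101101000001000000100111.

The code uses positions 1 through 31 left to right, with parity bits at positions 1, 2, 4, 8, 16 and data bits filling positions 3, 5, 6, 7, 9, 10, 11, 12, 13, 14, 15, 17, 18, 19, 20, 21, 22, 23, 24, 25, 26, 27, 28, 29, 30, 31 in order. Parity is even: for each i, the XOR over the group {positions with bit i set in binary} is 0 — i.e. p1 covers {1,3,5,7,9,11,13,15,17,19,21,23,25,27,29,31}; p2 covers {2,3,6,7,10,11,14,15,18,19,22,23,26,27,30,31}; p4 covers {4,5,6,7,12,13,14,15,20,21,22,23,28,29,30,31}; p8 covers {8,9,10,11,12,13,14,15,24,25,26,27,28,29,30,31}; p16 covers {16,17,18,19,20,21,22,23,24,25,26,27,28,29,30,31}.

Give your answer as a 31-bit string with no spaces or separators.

0001010111010001001000000100111

Place data at non-parity positions: p1 p2 0 p4 0 1 0 p8 1 1 0 1 0 0 0 p16 0 0 1 0 0 0 0 0 0 1 0 0 1 1 1
p1 (pos 1,3,5,7,9,11,13,15,17,19,21,23,25,27,29,31): XOR of data positions = 0⊕0⊕0⊕1⊕0⊕0⊕0⊕0⊕1⊕0⊕0⊕0⊕0⊕1⊕1 = 0
p2 (pos 2,3,6,7,10,11,14,15,18,19,22,23,26,27,30,31): XOR of data positions = 0⊕1⊕0⊕1⊕0⊕0⊕0⊕0⊕1⊕0⊕0⊕1⊕0⊕1⊕1 = 0
p4 (pos 4,5,6,7,12,13,14,15,20,21,22,23,28,29,30,31): XOR of data positions = 0⊕1⊕0⊕1⊕0⊕0⊕0⊕0⊕0⊕0⊕0⊕0⊕1⊕1⊕1 = 1
p8 (pos 8,9,10,11,12,13,14,15,24,25,26,27,28,29,30,31): XOR of data positions = 1⊕1⊕0⊕1⊕0⊕0⊕0⊕0⊕0⊕1⊕0⊕0⊕1⊕1⊕1 = 1
p16 (pos 16,17,18,19,20,21,22,23,24,25,26,27,28,29,30,31): XOR of data positions = 0⊕0⊕1⊕0⊕0⊕0⊕0⊕0⊕0⊕1⊕0⊕0⊕1⊕1⊕1 = 1
Codeword: 0001010111010001001000000100111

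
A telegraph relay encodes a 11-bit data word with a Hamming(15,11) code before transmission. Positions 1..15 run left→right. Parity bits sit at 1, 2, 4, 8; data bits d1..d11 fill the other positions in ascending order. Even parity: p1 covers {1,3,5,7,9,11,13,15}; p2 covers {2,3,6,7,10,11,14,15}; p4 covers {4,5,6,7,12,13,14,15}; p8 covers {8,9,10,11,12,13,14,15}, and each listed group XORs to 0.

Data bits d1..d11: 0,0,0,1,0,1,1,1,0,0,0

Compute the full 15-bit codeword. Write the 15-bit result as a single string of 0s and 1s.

Place data at non-parity positions: p1 p2 0 p4 0 0 1 p8 0 1 1 1 0 0 0
p1 (pos 1,3,5,7,9,11,13,15): XOR of data positions = 0⊕0⊕1⊕0⊕1⊕0⊕0 = 0
p2 (pos 2,3,6,7,10,11,14,15): XOR of data positions = 0⊕0⊕1⊕1⊕1⊕0⊕0 = 1
p4 (pos 4,5,6,7,12,13,14,15): XOR of data positions = 0⊕0⊕1⊕1⊕0⊕0⊕0 = 0
p8 (pos 8,9,10,11,12,13,14,15): XOR of data positions = 0⊕1⊕1⊕1⊕0⊕0⊕0 = 1
Codeword: 010000110111000

010000110111000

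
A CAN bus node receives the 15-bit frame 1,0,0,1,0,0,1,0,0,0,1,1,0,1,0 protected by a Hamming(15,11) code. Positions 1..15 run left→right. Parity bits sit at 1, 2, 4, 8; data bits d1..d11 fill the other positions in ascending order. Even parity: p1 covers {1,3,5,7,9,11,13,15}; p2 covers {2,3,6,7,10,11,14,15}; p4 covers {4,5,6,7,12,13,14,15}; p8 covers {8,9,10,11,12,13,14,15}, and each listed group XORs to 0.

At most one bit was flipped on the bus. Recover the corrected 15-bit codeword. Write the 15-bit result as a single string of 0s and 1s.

s1 (pos 1,3,5,7,9,11,13,15): 1⊕0⊕0⊕1⊕0⊕1⊕0⊕0 = 1
s2 (pos 2,3,6,7,10,11,14,15): 0⊕0⊕0⊕1⊕0⊕1⊕1⊕0 = 1
s4 (pos 4,5,6,7,12,13,14,15): 1⊕0⊕0⊕1⊕1⊕0⊕1⊕0 = 0
s8 (pos 8,9,10,11,12,13,14,15): 0⊕0⊕0⊕1⊕1⊕0⊕1⊕0 = 1
Syndrome s8…s1 = 1011 → error at position 11.
Flip position 11: 100100100011010 → 100100100001010

100100100001010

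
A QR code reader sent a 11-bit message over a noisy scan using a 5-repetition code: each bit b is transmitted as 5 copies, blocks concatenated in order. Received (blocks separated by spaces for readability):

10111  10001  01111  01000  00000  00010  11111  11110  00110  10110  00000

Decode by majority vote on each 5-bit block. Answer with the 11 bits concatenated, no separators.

Block 1 (10111): 4 ones → 1
Block 2 (10001): 2 ones → 0
Block 3 (01111): 4 ones → 1
Block 4 (01000): 1 one → 0
Block 5 (00000): 0 ones → 0
Block 6 (00010): 1 one → 0
Block 7 (11111): 5 ones → 1
Block 8 (11110): 4 ones → 1
Block 9 (00110): 2 ones → 0
Block 10 (10110): 3 ones → 1
Block 11 (00000): 0 ones → 0

10100011010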